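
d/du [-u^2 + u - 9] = 1 - 2*u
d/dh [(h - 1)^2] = 2*h - 2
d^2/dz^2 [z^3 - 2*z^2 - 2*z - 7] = 6*z - 4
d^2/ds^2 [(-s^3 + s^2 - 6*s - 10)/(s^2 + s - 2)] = 4*(-5*s^3 - 9*s^2 - 39*s - 19)/(s^6 + 3*s^5 - 3*s^4 - 11*s^3 + 6*s^2 + 12*s - 8)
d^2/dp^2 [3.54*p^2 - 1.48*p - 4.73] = 7.08000000000000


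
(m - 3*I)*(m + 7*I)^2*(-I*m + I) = -I*m^4 + 11*m^3 + I*m^3 - 11*m^2 + 7*I*m^2 + 147*m - 7*I*m - 147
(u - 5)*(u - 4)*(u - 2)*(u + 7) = u^4 - 4*u^3 - 39*u^2 + 226*u - 280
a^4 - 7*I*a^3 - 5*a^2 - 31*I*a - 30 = (a - 5*I)*(a - 3*I)*(a - I)*(a + 2*I)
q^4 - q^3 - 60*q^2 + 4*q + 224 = (q - 8)*(q - 2)*(q + 2)*(q + 7)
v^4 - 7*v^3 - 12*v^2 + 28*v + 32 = (v - 8)*(v - 2)*(v + 1)*(v + 2)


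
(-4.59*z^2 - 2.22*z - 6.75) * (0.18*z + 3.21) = -0.8262*z^3 - 15.1335*z^2 - 8.3412*z - 21.6675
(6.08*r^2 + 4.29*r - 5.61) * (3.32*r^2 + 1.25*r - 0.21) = 20.1856*r^4 + 21.8428*r^3 - 14.5395*r^2 - 7.9134*r + 1.1781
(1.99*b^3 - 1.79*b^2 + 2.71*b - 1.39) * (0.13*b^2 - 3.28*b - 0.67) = 0.2587*b^5 - 6.7599*b^4 + 4.8902*b^3 - 7.8702*b^2 + 2.7435*b + 0.9313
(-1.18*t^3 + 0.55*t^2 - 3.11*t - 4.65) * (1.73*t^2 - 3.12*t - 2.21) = -2.0414*t^5 + 4.6331*t^4 - 4.4885*t^3 + 0.443199999999999*t^2 + 21.3811*t + 10.2765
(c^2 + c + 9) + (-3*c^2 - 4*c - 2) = -2*c^2 - 3*c + 7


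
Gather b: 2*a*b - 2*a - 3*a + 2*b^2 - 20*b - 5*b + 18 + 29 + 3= -5*a + 2*b^2 + b*(2*a - 25) + 50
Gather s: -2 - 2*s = -2*s - 2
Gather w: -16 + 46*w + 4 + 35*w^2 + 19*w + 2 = 35*w^2 + 65*w - 10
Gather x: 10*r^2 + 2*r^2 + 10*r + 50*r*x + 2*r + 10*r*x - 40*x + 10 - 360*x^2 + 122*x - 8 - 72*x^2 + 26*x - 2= 12*r^2 + 12*r - 432*x^2 + x*(60*r + 108)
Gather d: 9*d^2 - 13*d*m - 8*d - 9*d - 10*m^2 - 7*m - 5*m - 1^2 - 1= 9*d^2 + d*(-13*m - 17) - 10*m^2 - 12*m - 2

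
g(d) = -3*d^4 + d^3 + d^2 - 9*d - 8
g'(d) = -12*d^3 + 3*d^2 + 2*d - 9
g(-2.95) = -225.62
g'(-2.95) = 319.28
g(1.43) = -28.45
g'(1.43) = -35.10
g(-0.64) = -2.60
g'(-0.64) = -5.91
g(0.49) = -12.23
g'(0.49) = -8.71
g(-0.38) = -4.55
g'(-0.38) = -8.67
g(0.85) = -15.88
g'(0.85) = -12.50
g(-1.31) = -5.58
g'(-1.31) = 20.51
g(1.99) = -61.12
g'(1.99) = -87.71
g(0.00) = -8.00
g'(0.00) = -9.00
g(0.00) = -8.00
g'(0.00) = -9.00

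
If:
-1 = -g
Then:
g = 1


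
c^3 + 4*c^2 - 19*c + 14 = (c - 2)*(c - 1)*(c + 7)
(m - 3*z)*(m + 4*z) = m^2 + m*z - 12*z^2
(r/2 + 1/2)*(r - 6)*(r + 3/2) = r^3/2 - 7*r^2/4 - 27*r/4 - 9/2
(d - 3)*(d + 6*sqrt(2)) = d^2 - 3*d + 6*sqrt(2)*d - 18*sqrt(2)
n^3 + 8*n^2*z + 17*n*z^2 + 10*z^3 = (n + z)*(n + 2*z)*(n + 5*z)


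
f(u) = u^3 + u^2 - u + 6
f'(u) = 3*u^2 + 2*u - 1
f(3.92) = 77.68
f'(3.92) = 52.94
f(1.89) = 14.43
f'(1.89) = 13.50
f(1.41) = 9.38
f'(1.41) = 7.78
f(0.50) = 5.88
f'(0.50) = 0.75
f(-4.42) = -56.39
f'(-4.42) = 48.77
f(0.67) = 6.08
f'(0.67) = 1.69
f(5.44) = 191.14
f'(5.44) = 98.66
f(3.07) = 41.29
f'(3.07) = 33.41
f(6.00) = 252.00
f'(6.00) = 119.00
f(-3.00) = -9.00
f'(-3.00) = 20.00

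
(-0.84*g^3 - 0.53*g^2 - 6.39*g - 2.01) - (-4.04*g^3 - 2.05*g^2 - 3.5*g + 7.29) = 3.2*g^3 + 1.52*g^2 - 2.89*g - 9.3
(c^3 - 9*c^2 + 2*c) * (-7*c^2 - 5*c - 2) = -7*c^5 + 58*c^4 + 29*c^3 + 8*c^2 - 4*c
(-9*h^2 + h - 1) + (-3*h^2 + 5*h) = -12*h^2 + 6*h - 1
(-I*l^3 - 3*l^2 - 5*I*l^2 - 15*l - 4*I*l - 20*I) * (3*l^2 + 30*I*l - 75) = -3*I*l^5 + 21*l^4 - 15*I*l^4 + 105*l^3 - 27*I*l^3 + 345*l^2 - 135*I*l^2 + 1725*l + 300*I*l + 1500*I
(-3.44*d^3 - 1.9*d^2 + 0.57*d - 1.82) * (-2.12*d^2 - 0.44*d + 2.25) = 7.2928*d^5 + 5.5416*d^4 - 8.1124*d^3 - 0.667399999999999*d^2 + 2.0833*d - 4.095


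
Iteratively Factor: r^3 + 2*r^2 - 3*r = (r)*(r^2 + 2*r - 3) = r*(r - 1)*(r + 3)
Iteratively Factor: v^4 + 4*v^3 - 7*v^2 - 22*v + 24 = (v + 3)*(v^3 + v^2 - 10*v + 8) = (v + 3)*(v + 4)*(v^2 - 3*v + 2) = (v - 2)*(v + 3)*(v + 4)*(v - 1)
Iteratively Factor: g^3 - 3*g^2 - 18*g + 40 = (g + 4)*(g^2 - 7*g + 10) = (g - 5)*(g + 4)*(g - 2)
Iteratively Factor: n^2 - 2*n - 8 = (n - 4)*(n + 2)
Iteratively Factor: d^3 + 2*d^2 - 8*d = (d)*(d^2 + 2*d - 8) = d*(d - 2)*(d + 4)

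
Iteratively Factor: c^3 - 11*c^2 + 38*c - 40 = (c - 5)*(c^2 - 6*c + 8) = (c - 5)*(c - 2)*(c - 4)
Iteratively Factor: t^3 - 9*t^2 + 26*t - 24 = (t - 2)*(t^2 - 7*t + 12) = (t - 3)*(t - 2)*(t - 4)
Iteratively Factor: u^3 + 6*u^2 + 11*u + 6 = (u + 2)*(u^2 + 4*u + 3) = (u + 1)*(u + 2)*(u + 3)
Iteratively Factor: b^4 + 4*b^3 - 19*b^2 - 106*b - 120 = (b - 5)*(b^3 + 9*b^2 + 26*b + 24) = (b - 5)*(b + 2)*(b^2 + 7*b + 12) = (b - 5)*(b + 2)*(b + 4)*(b + 3)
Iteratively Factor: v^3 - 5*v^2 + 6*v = (v - 3)*(v^2 - 2*v) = v*(v - 3)*(v - 2)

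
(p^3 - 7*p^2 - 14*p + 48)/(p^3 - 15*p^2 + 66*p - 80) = (p + 3)/(p - 5)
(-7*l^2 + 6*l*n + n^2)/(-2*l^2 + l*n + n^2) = (7*l + n)/(2*l + n)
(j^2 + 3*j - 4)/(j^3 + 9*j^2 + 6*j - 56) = (j - 1)/(j^2 + 5*j - 14)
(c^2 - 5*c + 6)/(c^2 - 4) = (c - 3)/(c + 2)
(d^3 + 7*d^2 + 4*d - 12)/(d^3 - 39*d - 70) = (d^2 + 5*d - 6)/(d^2 - 2*d - 35)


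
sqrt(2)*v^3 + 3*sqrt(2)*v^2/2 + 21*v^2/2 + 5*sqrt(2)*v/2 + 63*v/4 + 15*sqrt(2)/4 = (v + 3/2)*(v + 5*sqrt(2))*(sqrt(2)*v + 1/2)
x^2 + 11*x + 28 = (x + 4)*(x + 7)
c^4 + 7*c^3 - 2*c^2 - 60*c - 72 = (c - 3)*(c + 2)^2*(c + 6)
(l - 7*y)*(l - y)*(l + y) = l^3 - 7*l^2*y - l*y^2 + 7*y^3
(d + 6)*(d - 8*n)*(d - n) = d^3 - 9*d^2*n + 6*d^2 + 8*d*n^2 - 54*d*n + 48*n^2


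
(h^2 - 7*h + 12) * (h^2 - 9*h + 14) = h^4 - 16*h^3 + 89*h^2 - 206*h + 168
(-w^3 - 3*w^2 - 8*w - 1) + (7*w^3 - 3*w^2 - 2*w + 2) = 6*w^3 - 6*w^2 - 10*w + 1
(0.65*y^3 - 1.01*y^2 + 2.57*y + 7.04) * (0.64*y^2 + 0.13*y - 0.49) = 0.416*y^5 - 0.5619*y^4 + 1.195*y^3 + 5.3346*y^2 - 0.3441*y - 3.4496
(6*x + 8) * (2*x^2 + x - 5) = 12*x^3 + 22*x^2 - 22*x - 40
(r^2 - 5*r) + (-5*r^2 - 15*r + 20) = -4*r^2 - 20*r + 20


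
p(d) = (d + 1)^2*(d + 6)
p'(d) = (d + 1)^2 + (d + 6)*(2*d + 2)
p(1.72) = 57.12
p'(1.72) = 49.40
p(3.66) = 209.77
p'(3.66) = 111.75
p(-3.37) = 14.77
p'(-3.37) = -6.85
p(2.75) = 123.05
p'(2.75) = 79.69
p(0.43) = 13.15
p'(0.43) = 20.43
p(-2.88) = 11.03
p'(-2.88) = -8.20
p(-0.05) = 5.37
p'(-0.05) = 12.21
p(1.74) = 58.11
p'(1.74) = 49.92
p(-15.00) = -1764.00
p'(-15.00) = 448.00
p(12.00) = 3042.00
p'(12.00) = 637.00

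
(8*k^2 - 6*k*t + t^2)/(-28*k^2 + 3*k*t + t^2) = (-2*k + t)/(7*k + t)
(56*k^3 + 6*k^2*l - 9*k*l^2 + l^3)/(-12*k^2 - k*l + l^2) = (-14*k^2 - 5*k*l + l^2)/(3*k + l)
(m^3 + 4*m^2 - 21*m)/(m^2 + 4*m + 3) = m*(m^2 + 4*m - 21)/(m^2 + 4*m + 3)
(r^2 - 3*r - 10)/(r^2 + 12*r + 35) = (r^2 - 3*r - 10)/(r^2 + 12*r + 35)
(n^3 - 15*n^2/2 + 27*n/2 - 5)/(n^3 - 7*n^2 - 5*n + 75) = (n^2 - 5*n/2 + 1)/(n^2 - 2*n - 15)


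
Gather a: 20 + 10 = 30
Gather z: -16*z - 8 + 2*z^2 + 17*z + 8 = 2*z^2 + z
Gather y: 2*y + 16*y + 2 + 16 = 18*y + 18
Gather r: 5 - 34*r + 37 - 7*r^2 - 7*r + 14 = -7*r^2 - 41*r + 56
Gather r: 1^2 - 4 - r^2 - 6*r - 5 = -r^2 - 6*r - 8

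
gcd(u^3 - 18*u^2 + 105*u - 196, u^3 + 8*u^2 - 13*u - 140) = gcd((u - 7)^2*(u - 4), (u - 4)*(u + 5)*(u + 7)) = u - 4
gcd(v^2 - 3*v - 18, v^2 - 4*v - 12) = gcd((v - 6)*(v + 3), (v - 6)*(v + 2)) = v - 6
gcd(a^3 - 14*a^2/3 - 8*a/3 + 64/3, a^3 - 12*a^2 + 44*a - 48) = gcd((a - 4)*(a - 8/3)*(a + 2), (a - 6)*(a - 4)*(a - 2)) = a - 4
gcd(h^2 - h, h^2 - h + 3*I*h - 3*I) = h - 1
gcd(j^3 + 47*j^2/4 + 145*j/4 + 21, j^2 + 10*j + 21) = j + 7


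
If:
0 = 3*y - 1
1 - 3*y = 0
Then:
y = 1/3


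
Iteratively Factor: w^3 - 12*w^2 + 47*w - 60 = (w - 5)*(w^2 - 7*w + 12) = (w - 5)*(w - 3)*(w - 4)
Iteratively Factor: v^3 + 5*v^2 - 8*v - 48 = (v + 4)*(v^2 + v - 12) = (v + 4)^2*(v - 3)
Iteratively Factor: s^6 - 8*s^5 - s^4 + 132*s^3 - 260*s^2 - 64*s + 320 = (s + 1)*(s^5 - 9*s^4 + 8*s^3 + 124*s^2 - 384*s + 320) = (s + 1)*(s + 4)*(s^4 - 13*s^3 + 60*s^2 - 116*s + 80) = (s - 2)*(s + 1)*(s + 4)*(s^3 - 11*s^2 + 38*s - 40) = (s - 5)*(s - 2)*(s + 1)*(s + 4)*(s^2 - 6*s + 8) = (s - 5)*(s - 2)^2*(s + 1)*(s + 4)*(s - 4)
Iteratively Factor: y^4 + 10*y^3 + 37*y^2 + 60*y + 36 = (y + 3)*(y^3 + 7*y^2 + 16*y + 12) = (y + 2)*(y + 3)*(y^2 + 5*y + 6) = (y + 2)^2*(y + 3)*(y + 3)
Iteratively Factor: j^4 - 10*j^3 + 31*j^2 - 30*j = (j - 2)*(j^3 - 8*j^2 + 15*j) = (j - 5)*(j - 2)*(j^2 - 3*j) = (j - 5)*(j - 3)*(j - 2)*(j)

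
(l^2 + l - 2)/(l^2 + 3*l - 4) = (l + 2)/(l + 4)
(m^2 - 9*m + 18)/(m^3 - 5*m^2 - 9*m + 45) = (m - 6)/(m^2 - 2*m - 15)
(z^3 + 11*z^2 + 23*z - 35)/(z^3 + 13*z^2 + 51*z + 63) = (z^2 + 4*z - 5)/(z^2 + 6*z + 9)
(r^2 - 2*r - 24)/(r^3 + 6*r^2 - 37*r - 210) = (r + 4)/(r^2 + 12*r + 35)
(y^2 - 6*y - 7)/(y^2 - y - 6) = (-y^2 + 6*y + 7)/(-y^2 + y + 6)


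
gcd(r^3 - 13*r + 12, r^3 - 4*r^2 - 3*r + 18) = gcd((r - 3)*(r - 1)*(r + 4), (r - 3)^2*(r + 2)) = r - 3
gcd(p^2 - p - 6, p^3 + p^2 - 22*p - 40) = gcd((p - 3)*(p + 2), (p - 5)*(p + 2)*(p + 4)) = p + 2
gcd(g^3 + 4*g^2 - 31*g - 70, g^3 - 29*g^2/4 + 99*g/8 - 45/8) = g - 5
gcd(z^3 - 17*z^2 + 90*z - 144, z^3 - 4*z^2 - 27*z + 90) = z^2 - 9*z + 18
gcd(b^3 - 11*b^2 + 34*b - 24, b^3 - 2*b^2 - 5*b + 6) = b - 1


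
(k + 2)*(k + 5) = k^2 + 7*k + 10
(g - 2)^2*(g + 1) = g^3 - 3*g^2 + 4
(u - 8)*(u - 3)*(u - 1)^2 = u^4 - 13*u^3 + 47*u^2 - 59*u + 24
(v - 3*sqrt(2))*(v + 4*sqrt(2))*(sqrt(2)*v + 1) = sqrt(2)*v^3 + 3*v^2 - 23*sqrt(2)*v - 24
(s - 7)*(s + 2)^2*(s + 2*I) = s^4 - 3*s^3 + 2*I*s^3 - 24*s^2 - 6*I*s^2 - 28*s - 48*I*s - 56*I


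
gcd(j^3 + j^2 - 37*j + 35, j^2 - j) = j - 1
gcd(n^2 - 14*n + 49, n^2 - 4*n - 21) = n - 7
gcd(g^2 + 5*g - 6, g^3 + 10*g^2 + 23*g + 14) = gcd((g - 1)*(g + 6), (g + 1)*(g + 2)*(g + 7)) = 1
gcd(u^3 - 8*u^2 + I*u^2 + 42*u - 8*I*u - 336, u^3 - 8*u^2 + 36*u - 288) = u^2 + u*(-8 - 6*I) + 48*I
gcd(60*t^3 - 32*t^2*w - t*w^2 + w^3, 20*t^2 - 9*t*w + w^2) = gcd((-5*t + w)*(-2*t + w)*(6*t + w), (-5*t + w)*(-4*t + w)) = 5*t - w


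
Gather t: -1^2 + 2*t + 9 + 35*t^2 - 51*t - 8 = 35*t^2 - 49*t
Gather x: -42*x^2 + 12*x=-42*x^2 + 12*x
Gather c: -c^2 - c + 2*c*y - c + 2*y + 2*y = -c^2 + c*(2*y - 2) + 4*y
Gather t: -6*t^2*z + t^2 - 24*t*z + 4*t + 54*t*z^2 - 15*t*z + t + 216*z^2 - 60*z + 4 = t^2*(1 - 6*z) + t*(54*z^2 - 39*z + 5) + 216*z^2 - 60*z + 4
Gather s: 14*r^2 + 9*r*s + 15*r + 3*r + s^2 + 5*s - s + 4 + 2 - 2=14*r^2 + 18*r + s^2 + s*(9*r + 4) + 4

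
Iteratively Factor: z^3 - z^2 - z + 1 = (z + 1)*(z^2 - 2*z + 1) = (z - 1)*(z + 1)*(z - 1)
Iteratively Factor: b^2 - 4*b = (b)*(b - 4)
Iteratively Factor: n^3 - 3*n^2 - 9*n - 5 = (n + 1)*(n^2 - 4*n - 5) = (n - 5)*(n + 1)*(n + 1)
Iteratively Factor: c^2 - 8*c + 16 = (c - 4)*(c - 4)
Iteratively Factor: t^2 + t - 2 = (t - 1)*(t + 2)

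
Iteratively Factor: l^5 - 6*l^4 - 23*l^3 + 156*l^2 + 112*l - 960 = (l - 5)*(l^4 - l^3 - 28*l^2 + 16*l + 192) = (l - 5)*(l - 4)*(l^3 + 3*l^2 - 16*l - 48) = (l - 5)*(l - 4)^2*(l^2 + 7*l + 12) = (l - 5)*(l - 4)^2*(l + 3)*(l + 4)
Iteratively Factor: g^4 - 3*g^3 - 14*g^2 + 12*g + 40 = (g - 2)*(g^3 - g^2 - 16*g - 20) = (g - 5)*(g - 2)*(g^2 + 4*g + 4) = (g - 5)*(g - 2)*(g + 2)*(g + 2)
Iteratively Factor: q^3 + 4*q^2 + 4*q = (q + 2)*(q^2 + 2*q) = (q + 2)^2*(q)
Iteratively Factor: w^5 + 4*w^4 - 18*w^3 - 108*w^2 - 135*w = (w - 5)*(w^4 + 9*w^3 + 27*w^2 + 27*w) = w*(w - 5)*(w^3 + 9*w^2 + 27*w + 27) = w*(w - 5)*(w + 3)*(w^2 + 6*w + 9) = w*(w - 5)*(w + 3)^2*(w + 3)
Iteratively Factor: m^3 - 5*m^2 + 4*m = (m)*(m^2 - 5*m + 4) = m*(m - 1)*(m - 4)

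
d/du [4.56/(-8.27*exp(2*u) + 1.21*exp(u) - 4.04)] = (75.4224*exp(u) - 5.5176)*exp(u)/(8.27*exp(2*u) - 1.21*exp(u) + 4.04)^2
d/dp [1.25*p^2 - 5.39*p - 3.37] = 2.5*p - 5.39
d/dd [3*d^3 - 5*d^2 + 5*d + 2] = 9*d^2 - 10*d + 5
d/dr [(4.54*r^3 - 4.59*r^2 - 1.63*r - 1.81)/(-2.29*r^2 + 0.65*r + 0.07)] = (-10.3966*r^4 + 5.902*r^3 - 5.7628*r^2 - 8.9324*r + 1.0624)/(5.2441*r^4 - 2.977*r^3 + 0.1019*r^2 + 0.091*r + 0.0049)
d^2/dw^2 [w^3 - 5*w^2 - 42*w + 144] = 6*w - 10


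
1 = 1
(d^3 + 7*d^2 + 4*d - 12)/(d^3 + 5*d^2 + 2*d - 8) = (d + 6)/(d + 4)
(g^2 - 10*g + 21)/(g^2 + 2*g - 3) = (g^2 - 10*g + 21)/(g^2 + 2*g - 3)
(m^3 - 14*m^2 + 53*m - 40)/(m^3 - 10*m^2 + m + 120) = (m - 1)/(m + 3)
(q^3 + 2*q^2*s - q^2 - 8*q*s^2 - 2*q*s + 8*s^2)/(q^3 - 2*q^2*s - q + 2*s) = (q + 4*s)/(q + 1)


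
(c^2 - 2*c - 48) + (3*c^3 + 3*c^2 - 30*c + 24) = 3*c^3 + 4*c^2 - 32*c - 24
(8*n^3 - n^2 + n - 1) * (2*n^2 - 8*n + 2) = 16*n^5 - 66*n^4 + 26*n^3 - 12*n^2 + 10*n - 2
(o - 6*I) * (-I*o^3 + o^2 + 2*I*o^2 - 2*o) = -I*o^4 - 5*o^3 + 2*I*o^3 + 10*o^2 - 6*I*o^2 + 12*I*o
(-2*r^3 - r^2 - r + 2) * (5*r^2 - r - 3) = -10*r^5 - 3*r^4 + 2*r^3 + 14*r^2 + r - 6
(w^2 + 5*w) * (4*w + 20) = 4*w^3 + 40*w^2 + 100*w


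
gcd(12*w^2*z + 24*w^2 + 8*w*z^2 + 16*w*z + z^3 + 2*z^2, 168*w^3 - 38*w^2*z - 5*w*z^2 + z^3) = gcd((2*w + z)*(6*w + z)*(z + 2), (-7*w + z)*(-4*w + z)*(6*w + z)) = 6*w + z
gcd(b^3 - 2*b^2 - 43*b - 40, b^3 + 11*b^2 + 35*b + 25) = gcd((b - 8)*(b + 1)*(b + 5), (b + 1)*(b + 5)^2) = b^2 + 6*b + 5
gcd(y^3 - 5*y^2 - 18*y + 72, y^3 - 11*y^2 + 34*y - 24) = y - 6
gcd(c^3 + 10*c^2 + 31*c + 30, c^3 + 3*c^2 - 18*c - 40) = c^2 + 7*c + 10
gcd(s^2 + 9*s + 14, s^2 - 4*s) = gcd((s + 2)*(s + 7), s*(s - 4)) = 1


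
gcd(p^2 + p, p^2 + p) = p^2 + p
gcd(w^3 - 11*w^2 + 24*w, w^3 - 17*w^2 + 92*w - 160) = w - 8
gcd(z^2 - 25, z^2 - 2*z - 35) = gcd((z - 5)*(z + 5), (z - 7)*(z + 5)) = z + 5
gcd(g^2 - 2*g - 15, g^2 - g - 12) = g + 3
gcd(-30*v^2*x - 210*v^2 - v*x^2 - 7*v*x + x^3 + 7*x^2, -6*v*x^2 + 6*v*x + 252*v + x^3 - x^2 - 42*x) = -6*v + x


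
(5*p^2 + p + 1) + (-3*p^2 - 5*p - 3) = 2*p^2 - 4*p - 2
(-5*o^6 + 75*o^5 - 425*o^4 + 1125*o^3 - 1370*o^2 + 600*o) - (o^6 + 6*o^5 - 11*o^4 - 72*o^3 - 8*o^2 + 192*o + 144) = -6*o^6 + 69*o^5 - 414*o^4 + 1197*o^3 - 1362*o^2 + 408*o - 144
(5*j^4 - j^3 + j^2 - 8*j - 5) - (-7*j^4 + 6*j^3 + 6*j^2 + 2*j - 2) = 12*j^4 - 7*j^3 - 5*j^2 - 10*j - 3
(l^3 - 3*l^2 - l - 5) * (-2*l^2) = -2*l^5 + 6*l^4 + 2*l^3 + 10*l^2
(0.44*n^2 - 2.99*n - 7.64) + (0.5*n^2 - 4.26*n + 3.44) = 0.94*n^2 - 7.25*n - 4.2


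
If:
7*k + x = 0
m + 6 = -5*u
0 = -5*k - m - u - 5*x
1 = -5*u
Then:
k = -13/75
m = -5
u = -1/5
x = 91/75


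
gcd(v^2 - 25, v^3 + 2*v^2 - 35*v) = v - 5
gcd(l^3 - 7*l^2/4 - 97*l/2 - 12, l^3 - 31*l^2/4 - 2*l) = l^2 - 31*l/4 - 2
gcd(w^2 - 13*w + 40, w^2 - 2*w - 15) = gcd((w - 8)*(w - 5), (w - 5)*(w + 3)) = w - 5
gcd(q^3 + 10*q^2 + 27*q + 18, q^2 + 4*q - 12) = q + 6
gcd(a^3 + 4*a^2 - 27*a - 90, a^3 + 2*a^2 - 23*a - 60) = a^2 - 2*a - 15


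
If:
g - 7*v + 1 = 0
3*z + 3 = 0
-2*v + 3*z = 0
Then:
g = -23/2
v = -3/2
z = -1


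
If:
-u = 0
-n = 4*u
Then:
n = 0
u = 0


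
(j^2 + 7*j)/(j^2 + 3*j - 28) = j/(j - 4)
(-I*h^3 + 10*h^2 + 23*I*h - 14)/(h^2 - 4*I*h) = (-I*h^3 + 10*h^2 + 23*I*h - 14)/(h*(h - 4*I))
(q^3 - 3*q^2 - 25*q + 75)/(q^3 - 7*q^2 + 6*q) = (q^3 - 3*q^2 - 25*q + 75)/(q*(q^2 - 7*q + 6))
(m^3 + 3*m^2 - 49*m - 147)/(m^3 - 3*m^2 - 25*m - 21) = (m + 7)/(m + 1)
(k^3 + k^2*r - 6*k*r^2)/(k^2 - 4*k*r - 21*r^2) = k*(-k + 2*r)/(-k + 7*r)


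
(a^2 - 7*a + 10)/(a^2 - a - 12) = (-a^2 + 7*a - 10)/(-a^2 + a + 12)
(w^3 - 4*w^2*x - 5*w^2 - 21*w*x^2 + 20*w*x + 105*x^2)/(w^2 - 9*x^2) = (-w^2 + 7*w*x + 5*w - 35*x)/(-w + 3*x)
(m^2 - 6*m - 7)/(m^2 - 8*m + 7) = (m + 1)/(m - 1)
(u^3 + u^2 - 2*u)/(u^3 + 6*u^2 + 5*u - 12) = u*(u + 2)/(u^2 + 7*u + 12)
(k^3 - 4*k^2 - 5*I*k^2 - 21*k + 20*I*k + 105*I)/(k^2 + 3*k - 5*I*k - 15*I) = k - 7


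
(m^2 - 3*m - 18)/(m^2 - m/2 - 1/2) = 2*(-m^2 + 3*m + 18)/(-2*m^2 + m + 1)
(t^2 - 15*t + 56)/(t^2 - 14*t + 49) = (t - 8)/(t - 7)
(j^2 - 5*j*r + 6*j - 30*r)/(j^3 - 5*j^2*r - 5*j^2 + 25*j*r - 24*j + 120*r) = (j + 6)/(j^2 - 5*j - 24)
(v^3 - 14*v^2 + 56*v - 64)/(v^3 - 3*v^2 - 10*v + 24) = (v - 8)/(v + 3)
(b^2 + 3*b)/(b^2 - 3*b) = (b + 3)/(b - 3)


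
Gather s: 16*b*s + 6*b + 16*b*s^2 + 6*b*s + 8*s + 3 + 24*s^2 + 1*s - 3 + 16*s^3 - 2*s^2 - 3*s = 6*b + 16*s^3 + s^2*(16*b + 22) + s*(22*b + 6)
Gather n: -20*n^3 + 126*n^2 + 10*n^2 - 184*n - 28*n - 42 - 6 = -20*n^3 + 136*n^2 - 212*n - 48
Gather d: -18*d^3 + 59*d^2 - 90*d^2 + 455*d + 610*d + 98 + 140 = -18*d^3 - 31*d^2 + 1065*d + 238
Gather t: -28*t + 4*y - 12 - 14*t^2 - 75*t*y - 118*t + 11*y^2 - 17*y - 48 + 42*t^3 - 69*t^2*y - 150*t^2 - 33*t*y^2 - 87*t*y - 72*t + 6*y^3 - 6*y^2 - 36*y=42*t^3 + t^2*(-69*y - 164) + t*(-33*y^2 - 162*y - 218) + 6*y^3 + 5*y^2 - 49*y - 60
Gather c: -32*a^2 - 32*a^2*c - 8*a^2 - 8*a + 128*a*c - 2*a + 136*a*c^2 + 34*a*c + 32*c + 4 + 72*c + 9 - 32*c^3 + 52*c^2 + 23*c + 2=-40*a^2 - 10*a - 32*c^3 + c^2*(136*a + 52) + c*(-32*a^2 + 162*a + 127) + 15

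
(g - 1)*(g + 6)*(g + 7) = g^3 + 12*g^2 + 29*g - 42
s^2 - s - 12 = (s - 4)*(s + 3)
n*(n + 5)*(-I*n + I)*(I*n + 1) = n^4 + 4*n^3 - I*n^3 - 5*n^2 - 4*I*n^2 + 5*I*n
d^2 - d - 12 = (d - 4)*(d + 3)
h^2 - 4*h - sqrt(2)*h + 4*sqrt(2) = (h - 4)*(h - sqrt(2))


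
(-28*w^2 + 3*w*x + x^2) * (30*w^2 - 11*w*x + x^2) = -840*w^4 + 398*w^3*x - 31*w^2*x^2 - 8*w*x^3 + x^4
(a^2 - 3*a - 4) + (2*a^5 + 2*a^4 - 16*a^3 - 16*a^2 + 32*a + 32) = 2*a^5 + 2*a^4 - 16*a^3 - 15*a^2 + 29*a + 28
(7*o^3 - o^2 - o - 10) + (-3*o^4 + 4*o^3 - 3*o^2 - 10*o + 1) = -3*o^4 + 11*o^3 - 4*o^2 - 11*o - 9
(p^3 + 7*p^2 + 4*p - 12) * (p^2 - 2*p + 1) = p^5 + 5*p^4 - 9*p^3 - 13*p^2 + 28*p - 12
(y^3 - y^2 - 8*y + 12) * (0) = 0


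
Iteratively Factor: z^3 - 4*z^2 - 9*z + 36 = (z + 3)*(z^2 - 7*z + 12) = (z - 4)*(z + 3)*(z - 3)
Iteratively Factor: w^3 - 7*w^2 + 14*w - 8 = (w - 1)*(w^2 - 6*w + 8) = (w - 4)*(w - 1)*(w - 2)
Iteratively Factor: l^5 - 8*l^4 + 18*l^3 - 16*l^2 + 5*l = (l - 1)*(l^4 - 7*l^3 + 11*l^2 - 5*l) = l*(l - 1)*(l^3 - 7*l^2 + 11*l - 5) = l*(l - 5)*(l - 1)*(l^2 - 2*l + 1) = l*(l - 5)*(l - 1)^2*(l - 1)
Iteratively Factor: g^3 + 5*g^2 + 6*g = (g + 3)*(g^2 + 2*g) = g*(g + 3)*(g + 2)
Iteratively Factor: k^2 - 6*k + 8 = (k - 4)*(k - 2)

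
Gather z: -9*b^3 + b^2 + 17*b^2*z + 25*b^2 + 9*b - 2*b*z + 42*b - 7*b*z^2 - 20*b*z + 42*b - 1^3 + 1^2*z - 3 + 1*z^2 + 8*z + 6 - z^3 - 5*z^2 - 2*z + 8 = -9*b^3 + 26*b^2 + 93*b - z^3 + z^2*(-7*b - 4) + z*(17*b^2 - 22*b + 7) + 10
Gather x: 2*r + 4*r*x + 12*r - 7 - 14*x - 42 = 14*r + x*(4*r - 14) - 49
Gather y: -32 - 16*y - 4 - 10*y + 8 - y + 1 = -27*y - 27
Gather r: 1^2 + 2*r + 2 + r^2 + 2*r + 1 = r^2 + 4*r + 4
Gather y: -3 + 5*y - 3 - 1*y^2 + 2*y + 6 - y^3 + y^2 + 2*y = -y^3 + 9*y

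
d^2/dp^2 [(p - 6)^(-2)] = 6/(p - 6)^4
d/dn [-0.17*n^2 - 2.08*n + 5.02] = -0.34*n - 2.08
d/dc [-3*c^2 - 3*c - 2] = -6*c - 3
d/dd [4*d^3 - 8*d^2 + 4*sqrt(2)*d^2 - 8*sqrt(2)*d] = 12*d^2 - 16*d + 8*sqrt(2)*d - 8*sqrt(2)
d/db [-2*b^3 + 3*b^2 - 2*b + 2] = -6*b^2 + 6*b - 2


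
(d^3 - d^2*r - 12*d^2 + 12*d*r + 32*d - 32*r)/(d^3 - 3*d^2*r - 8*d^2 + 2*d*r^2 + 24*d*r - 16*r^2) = (4 - d)/(-d + 2*r)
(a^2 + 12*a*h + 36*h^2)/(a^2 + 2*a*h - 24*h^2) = (a + 6*h)/(a - 4*h)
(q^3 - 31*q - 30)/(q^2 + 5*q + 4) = (q^2 - q - 30)/(q + 4)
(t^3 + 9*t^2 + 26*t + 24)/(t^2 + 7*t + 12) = t + 2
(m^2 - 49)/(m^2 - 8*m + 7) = (m + 7)/(m - 1)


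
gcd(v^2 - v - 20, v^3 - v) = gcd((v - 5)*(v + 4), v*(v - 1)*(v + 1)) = 1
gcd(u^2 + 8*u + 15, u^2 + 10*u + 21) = u + 3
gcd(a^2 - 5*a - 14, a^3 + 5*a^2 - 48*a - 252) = a - 7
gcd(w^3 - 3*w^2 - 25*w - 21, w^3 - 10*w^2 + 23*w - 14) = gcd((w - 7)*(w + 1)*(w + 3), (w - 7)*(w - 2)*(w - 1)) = w - 7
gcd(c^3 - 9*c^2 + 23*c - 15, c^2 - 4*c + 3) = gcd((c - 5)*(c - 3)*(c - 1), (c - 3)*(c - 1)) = c^2 - 4*c + 3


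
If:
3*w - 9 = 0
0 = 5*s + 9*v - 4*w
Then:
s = 12/5 - 9*v/5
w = 3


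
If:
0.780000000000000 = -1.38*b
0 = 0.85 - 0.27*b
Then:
No Solution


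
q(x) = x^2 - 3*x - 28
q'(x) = 2*x - 3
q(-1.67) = -20.20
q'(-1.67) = -6.34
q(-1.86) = -18.96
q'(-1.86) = -6.72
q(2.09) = -29.90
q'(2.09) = 1.18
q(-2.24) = -16.26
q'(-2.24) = -7.48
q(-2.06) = -17.58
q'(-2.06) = -7.12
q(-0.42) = -26.56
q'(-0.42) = -3.84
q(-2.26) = -16.11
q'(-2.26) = -7.52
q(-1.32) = -22.30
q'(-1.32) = -5.64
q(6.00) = -10.00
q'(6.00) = 9.00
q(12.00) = 80.00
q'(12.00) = 21.00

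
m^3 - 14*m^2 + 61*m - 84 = (m - 7)*(m - 4)*(m - 3)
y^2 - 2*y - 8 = (y - 4)*(y + 2)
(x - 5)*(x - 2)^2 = x^3 - 9*x^2 + 24*x - 20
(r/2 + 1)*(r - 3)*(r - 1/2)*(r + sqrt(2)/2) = r^4/2 - 3*r^3/4 + sqrt(2)*r^3/4 - 11*r^2/4 - 3*sqrt(2)*r^2/8 - 11*sqrt(2)*r/8 + 3*r/2 + 3*sqrt(2)/4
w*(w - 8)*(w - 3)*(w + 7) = w^4 - 4*w^3 - 53*w^2 + 168*w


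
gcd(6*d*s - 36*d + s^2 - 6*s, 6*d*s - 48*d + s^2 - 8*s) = 6*d + s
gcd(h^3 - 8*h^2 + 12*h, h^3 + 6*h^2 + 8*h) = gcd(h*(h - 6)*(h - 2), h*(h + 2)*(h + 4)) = h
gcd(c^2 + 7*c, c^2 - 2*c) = c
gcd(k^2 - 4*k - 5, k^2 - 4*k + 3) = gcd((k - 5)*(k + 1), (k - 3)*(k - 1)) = 1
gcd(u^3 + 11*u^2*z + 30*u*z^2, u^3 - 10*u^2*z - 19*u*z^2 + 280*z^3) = u + 5*z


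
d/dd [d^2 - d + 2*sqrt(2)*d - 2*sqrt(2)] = 2*d - 1 + 2*sqrt(2)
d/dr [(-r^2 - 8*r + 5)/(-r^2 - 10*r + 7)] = 2*(r^2 - 2*r - 3)/(r^4 + 20*r^3 + 86*r^2 - 140*r + 49)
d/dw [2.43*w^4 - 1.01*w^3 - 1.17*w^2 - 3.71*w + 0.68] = 9.72*w^3 - 3.03*w^2 - 2.34*w - 3.71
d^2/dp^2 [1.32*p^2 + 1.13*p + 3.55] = 2.64000000000000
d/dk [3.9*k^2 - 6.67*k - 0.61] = 7.8*k - 6.67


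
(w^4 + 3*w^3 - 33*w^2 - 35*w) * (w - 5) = w^5 - 2*w^4 - 48*w^3 + 130*w^2 + 175*w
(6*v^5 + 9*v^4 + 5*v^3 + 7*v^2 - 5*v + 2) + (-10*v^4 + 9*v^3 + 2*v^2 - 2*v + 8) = 6*v^5 - v^4 + 14*v^3 + 9*v^2 - 7*v + 10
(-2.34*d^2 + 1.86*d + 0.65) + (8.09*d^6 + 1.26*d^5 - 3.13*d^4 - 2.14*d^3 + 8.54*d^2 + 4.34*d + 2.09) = 8.09*d^6 + 1.26*d^5 - 3.13*d^4 - 2.14*d^3 + 6.2*d^2 + 6.2*d + 2.74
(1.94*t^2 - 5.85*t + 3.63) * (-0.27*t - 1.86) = -0.5238*t^3 - 2.0289*t^2 + 9.9009*t - 6.7518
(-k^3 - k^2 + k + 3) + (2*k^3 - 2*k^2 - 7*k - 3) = k^3 - 3*k^2 - 6*k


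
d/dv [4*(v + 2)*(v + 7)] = 8*v + 36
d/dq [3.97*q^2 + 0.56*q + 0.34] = 7.94*q + 0.56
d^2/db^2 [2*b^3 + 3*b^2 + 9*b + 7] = 12*b + 6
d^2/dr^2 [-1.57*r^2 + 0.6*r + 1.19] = -3.14000000000000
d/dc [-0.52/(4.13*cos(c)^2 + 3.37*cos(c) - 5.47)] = -(4.2952*cos(c) + 1.7524)*sin(c)/(4.13*cos(c)^2 + 3.37*cos(c) - 5.47)^2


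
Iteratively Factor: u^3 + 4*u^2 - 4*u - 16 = (u + 4)*(u^2 - 4) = (u - 2)*(u + 4)*(u + 2)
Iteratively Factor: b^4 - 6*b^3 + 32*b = (b - 4)*(b^3 - 2*b^2 - 8*b) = b*(b - 4)*(b^2 - 2*b - 8) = b*(b - 4)^2*(b + 2)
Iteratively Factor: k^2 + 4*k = (k + 4)*(k)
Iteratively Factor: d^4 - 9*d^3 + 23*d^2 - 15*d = (d)*(d^3 - 9*d^2 + 23*d - 15) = d*(d - 5)*(d^2 - 4*d + 3) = d*(d - 5)*(d - 1)*(d - 3)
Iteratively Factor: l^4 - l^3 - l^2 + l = (l - 1)*(l^3 - l) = (l - 1)*(l + 1)*(l^2 - l) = l*(l - 1)*(l + 1)*(l - 1)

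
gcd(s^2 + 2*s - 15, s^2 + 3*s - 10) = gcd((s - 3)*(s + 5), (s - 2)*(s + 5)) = s + 5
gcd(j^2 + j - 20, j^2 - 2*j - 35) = j + 5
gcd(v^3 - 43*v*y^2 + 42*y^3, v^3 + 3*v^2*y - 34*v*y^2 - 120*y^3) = -v + 6*y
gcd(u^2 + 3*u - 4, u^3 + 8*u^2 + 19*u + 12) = u + 4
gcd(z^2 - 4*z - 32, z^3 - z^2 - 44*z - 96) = z^2 - 4*z - 32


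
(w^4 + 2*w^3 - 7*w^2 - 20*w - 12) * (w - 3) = w^5 - w^4 - 13*w^3 + w^2 + 48*w + 36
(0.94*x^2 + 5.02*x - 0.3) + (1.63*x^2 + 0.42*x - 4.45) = 2.57*x^2 + 5.44*x - 4.75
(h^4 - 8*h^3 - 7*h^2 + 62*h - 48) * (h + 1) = h^5 - 7*h^4 - 15*h^3 + 55*h^2 + 14*h - 48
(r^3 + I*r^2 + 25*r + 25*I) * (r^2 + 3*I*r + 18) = r^5 + 4*I*r^4 + 40*r^3 + 118*I*r^2 + 375*r + 450*I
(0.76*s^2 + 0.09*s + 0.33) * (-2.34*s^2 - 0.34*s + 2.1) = -1.7784*s^4 - 0.469*s^3 + 0.7932*s^2 + 0.0768*s + 0.693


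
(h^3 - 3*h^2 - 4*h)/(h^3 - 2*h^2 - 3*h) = (h - 4)/(h - 3)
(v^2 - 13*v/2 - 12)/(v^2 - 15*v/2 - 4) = (2*v + 3)/(2*v + 1)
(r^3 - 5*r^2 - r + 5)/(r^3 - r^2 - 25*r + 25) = (r + 1)/(r + 5)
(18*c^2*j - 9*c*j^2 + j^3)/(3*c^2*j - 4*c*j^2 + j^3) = (6*c - j)/(c - j)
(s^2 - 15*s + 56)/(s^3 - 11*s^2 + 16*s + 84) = (s - 8)/(s^2 - 4*s - 12)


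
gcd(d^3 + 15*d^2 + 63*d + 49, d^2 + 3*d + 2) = d + 1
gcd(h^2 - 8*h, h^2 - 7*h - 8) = h - 8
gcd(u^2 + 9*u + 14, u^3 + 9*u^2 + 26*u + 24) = u + 2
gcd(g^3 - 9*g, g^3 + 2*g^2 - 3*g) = g^2 + 3*g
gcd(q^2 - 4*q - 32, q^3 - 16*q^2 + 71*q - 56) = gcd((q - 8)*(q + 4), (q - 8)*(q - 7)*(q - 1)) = q - 8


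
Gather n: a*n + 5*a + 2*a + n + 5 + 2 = 7*a + n*(a + 1) + 7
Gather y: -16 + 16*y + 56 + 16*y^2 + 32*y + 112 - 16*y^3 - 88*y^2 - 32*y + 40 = -16*y^3 - 72*y^2 + 16*y + 192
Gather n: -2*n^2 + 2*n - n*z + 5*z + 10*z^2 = -2*n^2 + n*(2 - z) + 10*z^2 + 5*z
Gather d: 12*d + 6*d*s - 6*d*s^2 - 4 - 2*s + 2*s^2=d*(-6*s^2 + 6*s + 12) + 2*s^2 - 2*s - 4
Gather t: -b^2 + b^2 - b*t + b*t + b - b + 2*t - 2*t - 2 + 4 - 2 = 0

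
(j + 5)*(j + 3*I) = j^2 + 5*j + 3*I*j + 15*I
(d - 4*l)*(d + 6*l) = d^2 + 2*d*l - 24*l^2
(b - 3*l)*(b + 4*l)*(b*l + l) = b^3*l + b^2*l^2 + b^2*l - 12*b*l^3 + b*l^2 - 12*l^3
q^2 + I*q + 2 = (q - I)*(q + 2*I)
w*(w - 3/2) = w^2 - 3*w/2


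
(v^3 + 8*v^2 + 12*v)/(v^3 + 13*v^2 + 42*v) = (v + 2)/(v + 7)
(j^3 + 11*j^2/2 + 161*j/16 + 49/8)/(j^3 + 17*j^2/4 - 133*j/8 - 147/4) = (4*j^2 + 15*j + 14)/(2*(2*j^2 + 5*j - 42))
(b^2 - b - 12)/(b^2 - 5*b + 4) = (b + 3)/(b - 1)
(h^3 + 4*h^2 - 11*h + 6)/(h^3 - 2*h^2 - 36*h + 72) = (h^2 - 2*h + 1)/(h^2 - 8*h + 12)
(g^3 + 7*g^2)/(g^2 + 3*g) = g*(g + 7)/(g + 3)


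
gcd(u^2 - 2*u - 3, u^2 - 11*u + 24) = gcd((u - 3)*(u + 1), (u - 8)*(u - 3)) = u - 3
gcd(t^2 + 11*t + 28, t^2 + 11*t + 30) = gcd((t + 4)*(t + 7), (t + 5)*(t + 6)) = 1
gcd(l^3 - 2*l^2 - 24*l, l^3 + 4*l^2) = l^2 + 4*l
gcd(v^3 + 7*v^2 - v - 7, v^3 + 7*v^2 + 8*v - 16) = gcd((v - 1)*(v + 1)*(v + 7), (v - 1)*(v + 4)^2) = v - 1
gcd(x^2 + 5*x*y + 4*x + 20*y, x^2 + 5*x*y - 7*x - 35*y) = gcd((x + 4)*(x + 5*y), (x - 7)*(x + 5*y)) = x + 5*y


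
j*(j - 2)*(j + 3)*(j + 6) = j^4 + 7*j^3 - 36*j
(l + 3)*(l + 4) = l^2 + 7*l + 12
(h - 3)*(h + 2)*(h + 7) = h^3 + 6*h^2 - 13*h - 42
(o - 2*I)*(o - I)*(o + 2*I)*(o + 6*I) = o^4 + 5*I*o^3 + 10*o^2 + 20*I*o + 24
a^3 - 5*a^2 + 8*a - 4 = (a - 2)^2*(a - 1)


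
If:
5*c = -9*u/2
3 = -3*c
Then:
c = -1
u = 10/9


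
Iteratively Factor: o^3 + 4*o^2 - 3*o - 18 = (o + 3)*(o^2 + o - 6) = (o + 3)^2*(o - 2)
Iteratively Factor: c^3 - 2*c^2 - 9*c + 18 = (c - 3)*(c^2 + c - 6) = (c - 3)*(c + 3)*(c - 2)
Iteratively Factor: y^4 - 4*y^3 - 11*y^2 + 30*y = (y)*(y^3 - 4*y^2 - 11*y + 30) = y*(y - 5)*(y^2 + y - 6) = y*(y - 5)*(y - 2)*(y + 3)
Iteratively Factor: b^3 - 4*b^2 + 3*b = (b - 1)*(b^2 - 3*b) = b*(b - 1)*(b - 3)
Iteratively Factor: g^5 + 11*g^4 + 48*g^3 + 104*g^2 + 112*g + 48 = (g + 2)*(g^4 + 9*g^3 + 30*g^2 + 44*g + 24) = (g + 2)^2*(g^3 + 7*g^2 + 16*g + 12) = (g + 2)^3*(g^2 + 5*g + 6) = (g + 2)^3*(g + 3)*(g + 2)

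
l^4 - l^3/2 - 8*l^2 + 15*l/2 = l*(l - 5/2)*(l - 1)*(l + 3)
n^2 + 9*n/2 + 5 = (n + 2)*(n + 5/2)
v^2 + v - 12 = (v - 3)*(v + 4)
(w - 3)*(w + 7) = w^2 + 4*w - 21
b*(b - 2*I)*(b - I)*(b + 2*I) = b^4 - I*b^3 + 4*b^2 - 4*I*b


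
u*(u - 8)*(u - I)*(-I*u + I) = -I*u^4 - u^3 + 9*I*u^3 + 9*u^2 - 8*I*u^2 - 8*u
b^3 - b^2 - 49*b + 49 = (b - 7)*(b - 1)*(b + 7)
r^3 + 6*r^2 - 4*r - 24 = (r - 2)*(r + 2)*(r + 6)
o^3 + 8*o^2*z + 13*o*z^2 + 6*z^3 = (o + z)^2*(o + 6*z)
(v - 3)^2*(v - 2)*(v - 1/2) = v^4 - 17*v^3/2 + 25*v^2 - 57*v/2 + 9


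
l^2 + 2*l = l*(l + 2)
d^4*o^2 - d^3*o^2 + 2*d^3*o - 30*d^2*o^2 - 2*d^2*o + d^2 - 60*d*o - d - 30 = (d - 6)*(d + 5)*(d*o + 1)^2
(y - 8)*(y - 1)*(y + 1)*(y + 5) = y^4 - 3*y^3 - 41*y^2 + 3*y + 40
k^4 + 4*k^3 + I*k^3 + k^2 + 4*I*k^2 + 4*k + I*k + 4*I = (k + 4)*(k - I)*(k + I)^2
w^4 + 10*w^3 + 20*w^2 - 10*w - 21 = (w - 1)*(w + 1)*(w + 3)*(w + 7)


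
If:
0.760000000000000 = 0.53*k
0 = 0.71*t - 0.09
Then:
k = 1.43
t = 0.13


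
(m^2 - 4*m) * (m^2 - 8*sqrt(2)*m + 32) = m^4 - 8*sqrt(2)*m^3 - 4*m^3 + 32*m^2 + 32*sqrt(2)*m^2 - 128*m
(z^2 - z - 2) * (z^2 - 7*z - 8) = z^4 - 8*z^3 - 3*z^2 + 22*z + 16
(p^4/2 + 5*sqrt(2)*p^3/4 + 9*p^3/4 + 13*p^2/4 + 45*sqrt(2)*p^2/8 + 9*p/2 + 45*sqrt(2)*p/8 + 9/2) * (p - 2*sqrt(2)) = p^5/2 + sqrt(2)*p^4/4 + 9*p^4/4 - 7*p^3/4 + 9*sqrt(2)*p^3/8 - 18*p^2 - 7*sqrt(2)*p^2/8 - 18*p - 9*sqrt(2)*p - 9*sqrt(2)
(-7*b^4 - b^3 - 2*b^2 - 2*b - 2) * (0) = 0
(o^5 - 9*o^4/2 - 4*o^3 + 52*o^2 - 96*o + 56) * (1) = o^5 - 9*o^4/2 - 4*o^3 + 52*o^2 - 96*o + 56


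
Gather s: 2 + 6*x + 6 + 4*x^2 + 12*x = 4*x^2 + 18*x + 8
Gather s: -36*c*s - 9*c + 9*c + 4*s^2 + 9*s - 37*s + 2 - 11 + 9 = 4*s^2 + s*(-36*c - 28)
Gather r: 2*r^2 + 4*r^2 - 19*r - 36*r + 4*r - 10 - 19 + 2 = 6*r^2 - 51*r - 27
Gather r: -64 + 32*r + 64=32*r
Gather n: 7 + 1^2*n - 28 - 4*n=-3*n - 21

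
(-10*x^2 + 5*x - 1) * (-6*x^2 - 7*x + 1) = 60*x^4 + 40*x^3 - 39*x^2 + 12*x - 1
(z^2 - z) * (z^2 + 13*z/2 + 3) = z^4 + 11*z^3/2 - 7*z^2/2 - 3*z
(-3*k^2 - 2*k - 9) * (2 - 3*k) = 9*k^3 + 23*k - 18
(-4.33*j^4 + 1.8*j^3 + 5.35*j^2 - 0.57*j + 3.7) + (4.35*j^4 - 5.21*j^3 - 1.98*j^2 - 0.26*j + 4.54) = 0.0199999999999996*j^4 - 3.41*j^3 + 3.37*j^2 - 0.83*j + 8.24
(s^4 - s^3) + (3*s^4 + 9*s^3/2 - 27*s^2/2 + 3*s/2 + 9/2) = 4*s^4 + 7*s^3/2 - 27*s^2/2 + 3*s/2 + 9/2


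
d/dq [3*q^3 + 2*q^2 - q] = 9*q^2 + 4*q - 1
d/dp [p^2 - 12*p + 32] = 2*p - 12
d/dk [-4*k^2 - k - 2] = -8*k - 1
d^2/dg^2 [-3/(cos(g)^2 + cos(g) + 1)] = 3*(4*sin(g)^4 + sin(g)^2 - 19*cos(g)/4 + 3*cos(3*g)/4 - 5)/(-sin(g)^2 + cos(g) + 2)^3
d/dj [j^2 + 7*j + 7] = 2*j + 7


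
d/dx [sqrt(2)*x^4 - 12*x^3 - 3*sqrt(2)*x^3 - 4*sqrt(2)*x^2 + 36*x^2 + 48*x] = 4*sqrt(2)*x^3 - 36*x^2 - 9*sqrt(2)*x^2 - 8*sqrt(2)*x + 72*x + 48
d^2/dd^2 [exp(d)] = exp(d)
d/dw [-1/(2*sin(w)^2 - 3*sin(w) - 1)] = (4*sin(w) - 3)*cos(w)/(3*sin(w) + cos(2*w))^2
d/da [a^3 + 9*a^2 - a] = 3*a^2 + 18*a - 1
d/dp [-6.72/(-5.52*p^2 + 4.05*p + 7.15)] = (27.216 - 74.1888*p)/(-5.52*p^2 + 4.05*p + 7.15)^2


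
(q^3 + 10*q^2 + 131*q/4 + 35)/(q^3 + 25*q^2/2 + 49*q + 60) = (q + 7/2)/(q + 6)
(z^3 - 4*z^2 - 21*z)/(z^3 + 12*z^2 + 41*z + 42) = z*(z - 7)/(z^2 + 9*z + 14)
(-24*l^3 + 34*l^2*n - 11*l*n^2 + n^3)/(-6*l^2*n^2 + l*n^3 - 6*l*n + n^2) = (4*l^2 - 5*l*n + n^2)/(n*(l*n + 1))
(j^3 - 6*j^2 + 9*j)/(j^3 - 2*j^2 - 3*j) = (j - 3)/(j + 1)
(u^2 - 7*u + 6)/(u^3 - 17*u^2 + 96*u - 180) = (u - 1)/(u^2 - 11*u + 30)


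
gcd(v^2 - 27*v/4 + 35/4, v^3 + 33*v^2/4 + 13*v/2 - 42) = v - 7/4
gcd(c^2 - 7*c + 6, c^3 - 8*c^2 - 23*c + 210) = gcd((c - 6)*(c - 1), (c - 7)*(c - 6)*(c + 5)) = c - 6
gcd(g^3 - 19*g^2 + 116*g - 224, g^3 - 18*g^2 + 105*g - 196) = g^2 - 11*g + 28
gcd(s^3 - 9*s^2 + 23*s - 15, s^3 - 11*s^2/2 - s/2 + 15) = s - 5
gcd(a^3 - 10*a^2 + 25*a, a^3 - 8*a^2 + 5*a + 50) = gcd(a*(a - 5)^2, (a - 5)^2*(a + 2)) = a^2 - 10*a + 25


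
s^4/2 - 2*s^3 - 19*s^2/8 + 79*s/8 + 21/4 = (s/2 + 1)*(s - 7/2)*(s - 3)*(s + 1/2)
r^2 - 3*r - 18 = (r - 6)*(r + 3)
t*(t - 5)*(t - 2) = t^3 - 7*t^2 + 10*t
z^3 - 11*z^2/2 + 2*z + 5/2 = (z - 5)*(z - 1)*(z + 1/2)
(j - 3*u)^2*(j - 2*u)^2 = j^4 - 10*j^3*u + 37*j^2*u^2 - 60*j*u^3 + 36*u^4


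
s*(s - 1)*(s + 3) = s^3 + 2*s^2 - 3*s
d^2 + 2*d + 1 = (d + 1)^2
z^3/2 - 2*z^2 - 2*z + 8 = (z/2 + 1)*(z - 4)*(z - 2)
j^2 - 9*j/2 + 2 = (j - 4)*(j - 1/2)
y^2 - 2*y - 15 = (y - 5)*(y + 3)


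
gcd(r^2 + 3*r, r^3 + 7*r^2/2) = r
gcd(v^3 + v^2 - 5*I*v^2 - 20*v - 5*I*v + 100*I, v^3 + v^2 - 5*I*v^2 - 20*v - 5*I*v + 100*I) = v^3 + v^2*(1 - 5*I) + v*(-20 - 5*I) + 100*I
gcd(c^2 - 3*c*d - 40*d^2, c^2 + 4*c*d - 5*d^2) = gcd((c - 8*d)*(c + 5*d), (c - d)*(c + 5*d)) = c + 5*d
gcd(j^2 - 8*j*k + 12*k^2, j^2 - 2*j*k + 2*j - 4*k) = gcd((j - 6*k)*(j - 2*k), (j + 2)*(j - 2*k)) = j - 2*k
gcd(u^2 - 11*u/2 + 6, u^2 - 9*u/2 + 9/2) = u - 3/2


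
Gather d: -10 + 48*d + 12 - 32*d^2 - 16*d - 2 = -32*d^2 + 32*d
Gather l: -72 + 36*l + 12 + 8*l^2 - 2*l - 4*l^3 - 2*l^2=-4*l^3 + 6*l^2 + 34*l - 60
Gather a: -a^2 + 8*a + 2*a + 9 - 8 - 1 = -a^2 + 10*a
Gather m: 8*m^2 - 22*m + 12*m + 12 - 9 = 8*m^2 - 10*m + 3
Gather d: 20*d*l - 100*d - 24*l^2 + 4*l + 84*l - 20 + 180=d*(20*l - 100) - 24*l^2 + 88*l + 160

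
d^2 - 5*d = d*(d - 5)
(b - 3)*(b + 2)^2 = b^3 + b^2 - 8*b - 12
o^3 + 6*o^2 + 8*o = o*(o + 2)*(o + 4)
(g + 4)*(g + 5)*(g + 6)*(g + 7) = g^4 + 22*g^3 + 179*g^2 + 638*g + 840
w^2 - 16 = (w - 4)*(w + 4)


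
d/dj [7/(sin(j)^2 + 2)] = -28*sin(2*j)/(cos(2*j) - 5)^2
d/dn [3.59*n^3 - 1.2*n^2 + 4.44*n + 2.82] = 10.77*n^2 - 2.4*n + 4.44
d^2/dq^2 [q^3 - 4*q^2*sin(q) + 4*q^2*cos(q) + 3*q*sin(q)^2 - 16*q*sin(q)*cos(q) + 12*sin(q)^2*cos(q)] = -4*sqrt(2)*q^2*cos(q + pi/4) + 32*q*sin(2*q) - 16*sqrt(2)*q*sin(q + pi/4) + 6*q*cos(2*q) + 6*q - 8*sin(q) + 6*sin(2*q) + 5*cos(q) - 32*cos(2*q) + 27*cos(3*q)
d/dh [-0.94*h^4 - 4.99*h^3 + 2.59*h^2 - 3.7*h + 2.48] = -3.76*h^3 - 14.97*h^2 + 5.18*h - 3.7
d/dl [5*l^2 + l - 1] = 10*l + 1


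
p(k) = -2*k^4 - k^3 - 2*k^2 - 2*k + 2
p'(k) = -8*k^3 - 3*k^2 - 4*k - 2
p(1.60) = -23.52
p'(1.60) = -48.85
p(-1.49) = -6.01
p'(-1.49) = 23.76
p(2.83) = -170.63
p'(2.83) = -218.67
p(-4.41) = -698.77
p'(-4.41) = 643.42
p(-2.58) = -77.59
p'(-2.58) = 125.74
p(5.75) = -2451.99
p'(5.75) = -1645.06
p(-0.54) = 2.48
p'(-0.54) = 0.54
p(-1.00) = 1.00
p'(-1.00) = 7.00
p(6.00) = -2890.00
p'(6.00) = -1862.00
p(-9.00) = -12535.00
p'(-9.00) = 5623.00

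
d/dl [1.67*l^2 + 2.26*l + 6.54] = 3.34*l + 2.26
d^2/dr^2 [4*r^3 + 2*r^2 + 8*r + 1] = 24*r + 4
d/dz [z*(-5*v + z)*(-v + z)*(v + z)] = 5*v^3 - 2*v^2*z - 15*v*z^2 + 4*z^3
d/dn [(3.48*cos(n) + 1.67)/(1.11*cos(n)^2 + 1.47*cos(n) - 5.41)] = (3.8628*cos(n)^2 + 3.7074*cos(n) + 21.2817)*sin(n)/(1.2321*cos(n)^4 + 3.2634*cos(n)^3 - 9.8493*cos(n)^2 - 15.9054*cos(n) + 29.2681)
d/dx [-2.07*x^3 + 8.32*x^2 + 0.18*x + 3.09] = -6.21*x^2 + 16.64*x + 0.18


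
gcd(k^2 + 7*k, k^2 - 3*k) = k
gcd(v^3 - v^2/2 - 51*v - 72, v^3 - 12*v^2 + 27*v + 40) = v - 8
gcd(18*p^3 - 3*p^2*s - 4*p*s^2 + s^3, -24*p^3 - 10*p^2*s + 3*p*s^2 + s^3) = 6*p^2 + p*s - s^2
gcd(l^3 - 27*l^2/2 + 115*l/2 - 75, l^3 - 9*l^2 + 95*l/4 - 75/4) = l^2 - 15*l/2 + 25/2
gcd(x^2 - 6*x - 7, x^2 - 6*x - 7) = x^2 - 6*x - 7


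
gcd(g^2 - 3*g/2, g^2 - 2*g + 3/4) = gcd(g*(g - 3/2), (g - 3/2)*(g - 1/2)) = g - 3/2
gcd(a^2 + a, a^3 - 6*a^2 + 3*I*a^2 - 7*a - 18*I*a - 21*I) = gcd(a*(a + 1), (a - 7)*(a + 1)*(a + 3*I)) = a + 1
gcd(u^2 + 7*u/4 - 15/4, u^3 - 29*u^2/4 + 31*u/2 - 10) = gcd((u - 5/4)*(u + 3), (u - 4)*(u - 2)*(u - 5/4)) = u - 5/4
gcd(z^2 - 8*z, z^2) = z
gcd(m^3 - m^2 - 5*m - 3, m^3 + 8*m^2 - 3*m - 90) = m - 3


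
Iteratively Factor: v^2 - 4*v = (v - 4)*(v)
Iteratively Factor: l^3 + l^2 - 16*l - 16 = (l + 4)*(l^2 - 3*l - 4) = (l + 1)*(l + 4)*(l - 4)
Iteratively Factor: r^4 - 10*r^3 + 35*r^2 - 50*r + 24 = (r - 2)*(r^3 - 8*r^2 + 19*r - 12) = (r - 4)*(r - 2)*(r^2 - 4*r + 3) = (r - 4)*(r - 2)*(r - 1)*(r - 3)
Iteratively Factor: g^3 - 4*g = (g - 2)*(g^2 + 2*g) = g*(g - 2)*(g + 2)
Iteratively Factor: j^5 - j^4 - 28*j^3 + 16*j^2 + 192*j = (j + 4)*(j^4 - 5*j^3 - 8*j^2 + 48*j) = j*(j + 4)*(j^3 - 5*j^2 - 8*j + 48) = j*(j + 3)*(j + 4)*(j^2 - 8*j + 16) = j*(j - 4)*(j + 3)*(j + 4)*(j - 4)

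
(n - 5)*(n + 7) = n^2 + 2*n - 35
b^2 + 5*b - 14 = (b - 2)*(b + 7)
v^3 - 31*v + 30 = (v - 5)*(v - 1)*(v + 6)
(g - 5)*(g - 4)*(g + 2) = g^3 - 7*g^2 + 2*g + 40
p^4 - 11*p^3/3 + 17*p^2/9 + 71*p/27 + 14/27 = (p - 7/3)*(p - 2)*(p + 1/3)^2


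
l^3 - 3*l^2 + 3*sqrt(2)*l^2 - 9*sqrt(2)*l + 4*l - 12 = (l - 3)*(l + sqrt(2))*(l + 2*sqrt(2))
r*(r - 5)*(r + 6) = r^3 + r^2 - 30*r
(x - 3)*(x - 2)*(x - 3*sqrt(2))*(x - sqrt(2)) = x^4 - 4*sqrt(2)*x^3 - 5*x^3 + 12*x^2 + 20*sqrt(2)*x^2 - 24*sqrt(2)*x - 30*x + 36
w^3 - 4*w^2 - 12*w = w*(w - 6)*(w + 2)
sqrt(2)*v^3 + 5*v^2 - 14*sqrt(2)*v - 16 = (v - 2*sqrt(2))*(v + 4*sqrt(2))*(sqrt(2)*v + 1)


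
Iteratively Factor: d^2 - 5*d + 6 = (d - 3)*(d - 2)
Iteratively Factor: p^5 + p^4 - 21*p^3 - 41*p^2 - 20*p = (p + 1)*(p^4 - 21*p^2 - 20*p) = p*(p + 1)*(p^3 - 21*p - 20) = p*(p + 1)*(p + 4)*(p^2 - 4*p - 5) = p*(p - 5)*(p + 1)*(p + 4)*(p + 1)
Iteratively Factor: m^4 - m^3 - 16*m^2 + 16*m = (m)*(m^3 - m^2 - 16*m + 16) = m*(m - 4)*(m^2 + 3*m - 4) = m*(m - 4)*(m - 1)*(m + 4)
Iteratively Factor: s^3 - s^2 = (s)*(s^2 - s) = s^2*(s - 1)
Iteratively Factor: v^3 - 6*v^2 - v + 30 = (v - 3)*(v^2 - 3*v - 10) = (v - 5)*(v - 3)*(v + 2)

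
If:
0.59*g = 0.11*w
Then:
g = 0.186440677966102*w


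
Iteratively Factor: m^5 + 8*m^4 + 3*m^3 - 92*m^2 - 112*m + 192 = (m + 4)*(m^4 + 4*m^3 - 13*m^2 - 40*m + 48) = (m + 4)^2*(m^3 - 13*m + 12) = (m + 4)^3*(m^2 - 4*m + 3) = (m - 3)*(m + 4)^3*(m - 1)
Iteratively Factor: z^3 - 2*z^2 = (z)*(z^2 - 2*z) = z^2*(z - 2)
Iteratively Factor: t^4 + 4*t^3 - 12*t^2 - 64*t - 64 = (t + 2)*(t^3 + 2*t^2 - 16*t - 32) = (t - 4)*(t + 2)*(t^2 + 6*t + 8) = (t - 4)*(t + 2)^2*(t + 4)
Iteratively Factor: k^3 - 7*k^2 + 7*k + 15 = (k - 3)*(k^2 - 4*k - 5) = (k - 3)*(k + 1)*(k - 5)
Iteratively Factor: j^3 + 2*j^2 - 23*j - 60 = (j + 3)*(j^2 - j - 20) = (j - 5)*(j + 3)*(j + 4)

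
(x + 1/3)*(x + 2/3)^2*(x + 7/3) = x^4 + 4*x^3 + 43*x^2/9 + 20*x/9 + 28/81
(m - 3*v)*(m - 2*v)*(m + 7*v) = m^3 + 2*m^2*v - 29*m*v^2 + 42*v^3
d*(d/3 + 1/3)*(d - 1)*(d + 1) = d^4/3 + d^3/3 - d^2/3 - d/3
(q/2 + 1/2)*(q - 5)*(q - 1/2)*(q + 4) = q^4/2 - q^3/4 - 21*q^2/2 - 19*q/4 + 5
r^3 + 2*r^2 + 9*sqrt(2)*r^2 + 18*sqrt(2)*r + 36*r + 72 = (r + 2)*(r + 3*sqrt(2))*(r + 6*sqrt(2))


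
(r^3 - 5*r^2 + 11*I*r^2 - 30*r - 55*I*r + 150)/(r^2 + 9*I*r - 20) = (r^2 + r*(-5 + 6*I) - 30*I)/(r + 4*I)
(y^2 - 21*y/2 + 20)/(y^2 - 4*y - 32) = (y - 5/2)/(y + 4)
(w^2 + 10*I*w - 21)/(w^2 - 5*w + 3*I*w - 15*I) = (w + 7*I)/(w - 5)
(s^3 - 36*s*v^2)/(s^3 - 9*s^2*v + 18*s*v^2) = (s + 6*v)/(s - 3*v)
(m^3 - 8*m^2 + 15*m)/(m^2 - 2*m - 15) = m*(m - 3)/(m + 3)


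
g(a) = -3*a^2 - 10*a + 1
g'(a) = -6*a - 10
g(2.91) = -53.50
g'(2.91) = -27.46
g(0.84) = -9.52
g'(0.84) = -15.04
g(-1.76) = 9.31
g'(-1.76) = 0.56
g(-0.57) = 5.73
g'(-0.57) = -6.58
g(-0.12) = 2.16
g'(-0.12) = -9.28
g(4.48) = -104.01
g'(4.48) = -36.88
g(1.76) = -25.89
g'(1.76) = -20.56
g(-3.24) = 1.91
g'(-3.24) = 9.44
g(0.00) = 1.00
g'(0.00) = -10.00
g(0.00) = 1.00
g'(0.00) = -10.00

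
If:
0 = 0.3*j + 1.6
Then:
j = -5.33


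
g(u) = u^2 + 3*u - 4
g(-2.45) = -5.35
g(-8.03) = 36.39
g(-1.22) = -6.17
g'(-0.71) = 1.58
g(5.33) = 40.40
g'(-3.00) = -3.00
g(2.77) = 11.98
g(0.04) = -3.88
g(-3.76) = -1.14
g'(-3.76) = -4.52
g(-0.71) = -5.63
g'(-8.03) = -13.06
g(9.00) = 104.00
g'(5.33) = 13.66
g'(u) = 2*u + 3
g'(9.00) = 21.00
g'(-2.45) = -1.90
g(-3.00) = -4.00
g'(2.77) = 8.54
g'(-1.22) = 0.56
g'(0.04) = 3.08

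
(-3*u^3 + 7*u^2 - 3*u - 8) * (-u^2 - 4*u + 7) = 3*u^5 + 5*u^4 - 46*u^3 + 69*u^2 + 11*u - 56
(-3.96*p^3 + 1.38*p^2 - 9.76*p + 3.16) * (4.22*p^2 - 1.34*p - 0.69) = -16.7112*p^5 + 11.13*p^4 - 40.304*p^3 + 25.4614*p^2 + 2.5*p - 2.1804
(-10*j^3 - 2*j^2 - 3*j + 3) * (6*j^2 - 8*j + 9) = -60*j^5 + 68*j^4 - 92*j^3 + 24*j^2 - 51*j + 27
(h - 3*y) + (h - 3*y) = 2*h - 6*y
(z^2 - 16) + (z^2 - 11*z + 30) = 2*z^2 - 11*z + 14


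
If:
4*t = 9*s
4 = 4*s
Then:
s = 1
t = 9/4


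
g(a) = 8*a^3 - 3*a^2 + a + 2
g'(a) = 24*a^2 - 6*a + 1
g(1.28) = 15.14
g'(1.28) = 32.64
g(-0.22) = 1.55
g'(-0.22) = 3.48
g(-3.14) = -278.39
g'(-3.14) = 256.47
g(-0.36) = 0.88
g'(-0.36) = 6.27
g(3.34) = 269.95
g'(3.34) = 248.69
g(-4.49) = -787.12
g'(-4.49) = 511.78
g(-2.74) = -187.83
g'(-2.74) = 197.62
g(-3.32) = -327.14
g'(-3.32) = 285.46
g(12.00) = 13406.00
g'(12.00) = 3385.00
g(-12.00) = -14266.00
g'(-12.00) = 3529.00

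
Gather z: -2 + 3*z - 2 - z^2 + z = -z^2 + 4*z - 4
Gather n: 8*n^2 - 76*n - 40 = 8*n^2 - 76*n - 40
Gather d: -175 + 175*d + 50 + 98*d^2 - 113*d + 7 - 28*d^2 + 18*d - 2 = 70*d^2 + 80*d - 120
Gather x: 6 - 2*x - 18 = -2*x - 12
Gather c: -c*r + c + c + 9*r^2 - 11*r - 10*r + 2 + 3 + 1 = c*(2 - r) + 9*r^2 - 21*r + 6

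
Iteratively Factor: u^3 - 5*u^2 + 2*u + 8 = (u - 2)*(u^2 - 3*u - 4) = (u - 2)*(u + 1)*(u - 4)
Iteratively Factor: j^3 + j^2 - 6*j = (j + 3)*(j^2 - 2*j) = j*(j + 3)*(j - 2)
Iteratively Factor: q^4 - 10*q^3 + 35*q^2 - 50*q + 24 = (q - 3)*(q^3 - 7*q^2 + 14*q - 8) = (q - 4)*(q - 3)*(q^2 - 3*q + 2) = (q - 4)*(q - 3)*(q - 1)*(q - 2)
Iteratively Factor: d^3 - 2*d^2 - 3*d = (d + 1)*(d^2 - 3*d) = (d - 3)*(d + 1)*(d)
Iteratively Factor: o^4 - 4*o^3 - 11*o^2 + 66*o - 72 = (o - 3)*(o^3 - o^2 - 14*o + 24) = (o - 3)^2*(o^2 + 2*o - 8) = (o - 3)^2*(o + 4)*(o - 2)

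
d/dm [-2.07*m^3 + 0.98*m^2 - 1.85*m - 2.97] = -6.21*m^2 + 1.96*m - 1.85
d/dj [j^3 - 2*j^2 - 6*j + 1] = 3*j^2 - 4*j - 6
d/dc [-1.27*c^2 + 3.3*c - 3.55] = 3.3 - 2.54*c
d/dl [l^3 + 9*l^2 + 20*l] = 3*l^2 + 18*l + 20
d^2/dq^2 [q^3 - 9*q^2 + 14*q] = 6*q - 18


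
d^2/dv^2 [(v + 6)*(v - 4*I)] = 2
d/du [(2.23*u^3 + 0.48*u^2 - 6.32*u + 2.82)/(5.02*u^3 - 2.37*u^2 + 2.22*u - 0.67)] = (-7.6947*u^4 + 73.354*u^3 - 60.8643*u^2 + 12.7236*u - 2.026)/(25.2004*u^6 - 23.7948*u^5 + 27.9057*u^4 - 17.2496*u^3 + 8.1042*u^2 - 2.9748*u + 0.4489)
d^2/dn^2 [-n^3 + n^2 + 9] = 2 - 6*n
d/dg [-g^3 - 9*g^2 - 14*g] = -3*g^2 - 18*g - 14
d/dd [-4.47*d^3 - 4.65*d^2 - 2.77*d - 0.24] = -13.41*d^2 - 9.3*d - 2.77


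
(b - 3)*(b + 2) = b^2 - b - 6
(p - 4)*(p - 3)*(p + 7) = p^3 - 37*p + 84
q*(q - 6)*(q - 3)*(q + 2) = q^4 - 7*q^3 + 36*q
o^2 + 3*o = o*(o + 3)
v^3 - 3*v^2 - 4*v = v*(v - 4)*(v + 1)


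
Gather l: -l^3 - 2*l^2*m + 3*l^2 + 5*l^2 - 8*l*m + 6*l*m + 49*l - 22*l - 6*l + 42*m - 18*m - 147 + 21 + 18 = -l^3 + l^2*(8 - 2*m) + l*(21 - 2*m) + 24*m - 108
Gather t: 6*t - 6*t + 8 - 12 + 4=0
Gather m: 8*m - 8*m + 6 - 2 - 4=0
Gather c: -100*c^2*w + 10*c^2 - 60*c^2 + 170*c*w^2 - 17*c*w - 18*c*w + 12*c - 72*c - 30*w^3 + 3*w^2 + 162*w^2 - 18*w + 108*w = c^2*(-100*w - 50) + c*(170*w^2 - 35*w - 60) - 30*w^3 + 165*w^2 + 90*w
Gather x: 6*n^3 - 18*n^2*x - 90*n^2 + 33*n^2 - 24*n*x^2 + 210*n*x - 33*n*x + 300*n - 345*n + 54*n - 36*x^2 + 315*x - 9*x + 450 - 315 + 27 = 6*n^3 - 57*n^2 + 9*n + x^2*(-24*n - 36) + x*(-18*n^2 + 177*n + 306) + 162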